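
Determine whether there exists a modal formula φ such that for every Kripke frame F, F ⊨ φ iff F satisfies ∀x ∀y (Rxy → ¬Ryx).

Not modally definable

If a class were modally definable it would be closed under surjective bounded morphisms (Goldblatt–Thomason).
The 5-cycle (worlds a,b,c,d,e with a→b→c→d→e→a) is asymmetric. Mapping every world to a single reflexive point • is a surjective bounded morphism, and the reflexive point is not asymmetric (R•• but asymmetry requires ¬R••).
So the class is not modally definable.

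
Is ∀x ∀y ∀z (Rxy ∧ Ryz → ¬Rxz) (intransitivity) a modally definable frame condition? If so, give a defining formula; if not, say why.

Not modally definable

Any modally definable frame class is closed under surjective bounded morphisms.
The 3-cycle (worlds w0,w1,w2 with w0→w1→w2→w0) is intransitive. Mapping every world to a single reflexive point • is a surjective bounded morphism; the reflexive point is not intransitive (R••∧R•• but R••).
So the class is not modally definable.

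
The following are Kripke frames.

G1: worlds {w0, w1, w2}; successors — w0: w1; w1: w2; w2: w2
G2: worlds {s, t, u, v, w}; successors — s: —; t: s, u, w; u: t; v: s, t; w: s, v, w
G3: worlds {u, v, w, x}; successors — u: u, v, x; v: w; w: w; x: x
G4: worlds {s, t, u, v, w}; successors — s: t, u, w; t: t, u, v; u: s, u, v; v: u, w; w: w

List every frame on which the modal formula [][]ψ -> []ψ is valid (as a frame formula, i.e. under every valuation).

The schema corresponds to density: forall x forall y (Rxy -> exists z (Rxz & Rzy)).
G1: fails — Rw0w1 but no z with Rw0z and Rzw1.
G2: fails — Rut but no z with Ruz and Rzt.
G3: condition met.
G4: condition met.

G3, G4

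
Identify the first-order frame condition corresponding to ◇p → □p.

Partial functionality

Suppose ◇p→□p is valid. Take Rxy, Rxz and set V(p)={y}. Then ◇p at x, so □p at x, so p at z, i.e. z=y.
Conversely, any frame satisfying ∀x ∀y ∀z (Rxy ∧ Rxz → y = z) validates the schema.
So the correspondent is partial functionality.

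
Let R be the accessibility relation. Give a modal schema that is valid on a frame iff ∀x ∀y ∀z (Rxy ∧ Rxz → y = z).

◇r → □r

The condition is partial functionality. The CD schema ◇r → □r defines it.
Suppose ◇r→□r is valid. Take Rxy, Rxz and set V(r)={y}. Then ◇r at x, so □r at x, so r at z, i.e. z=y.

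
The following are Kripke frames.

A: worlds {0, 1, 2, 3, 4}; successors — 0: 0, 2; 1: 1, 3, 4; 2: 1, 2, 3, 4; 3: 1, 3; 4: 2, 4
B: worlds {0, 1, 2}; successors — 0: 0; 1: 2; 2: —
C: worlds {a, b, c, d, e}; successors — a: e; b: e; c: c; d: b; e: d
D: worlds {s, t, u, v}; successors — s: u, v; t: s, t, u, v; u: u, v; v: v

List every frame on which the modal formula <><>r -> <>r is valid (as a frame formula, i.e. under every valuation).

Frame correspondent (Sahlqvist): forall x forall y forall z (Rxy & Ryz -> Rxz) — i.e. transitivity.
A: fails — R02 and R23 but not R03.
B: condition met.
C: fails — Rae and Red but not Rad.
D: condition met.
Valid on: B, D.

B, D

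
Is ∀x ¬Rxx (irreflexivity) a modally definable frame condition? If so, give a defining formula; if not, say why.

Any modally definable frame class is closed under surjective bounded morphisms.
The 4-cycle (worlds 0,1,2,3 with 0→1→2→3→0) is irreflexive, and the map sending every world to a single reflexive point • is a surjective bounded morphism (forth: every edge maps to (•,•); back: every world has a successor). So any modal formula valid on the 4-cycle is also valid on the reflexive point, which is not irreflexive.
So the class is not modally definable.

Not definable by any modal formula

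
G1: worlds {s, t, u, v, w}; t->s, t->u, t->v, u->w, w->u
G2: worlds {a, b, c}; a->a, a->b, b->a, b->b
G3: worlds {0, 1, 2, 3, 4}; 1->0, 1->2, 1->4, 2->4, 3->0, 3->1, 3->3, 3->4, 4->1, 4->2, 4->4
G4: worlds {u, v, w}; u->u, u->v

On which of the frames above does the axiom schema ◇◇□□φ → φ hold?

This is the axiom for a generalized confluence (Geach) condition; its first-order frame correspondent is ∀x ∀y (xR²y → ∃w (yR²w ∧ x = w)).
G1: fails — tR²w but no w* with wR²w* and t=w*.
G2: satisfies the condition.
G3: fails — 3R²0 but no w with 0R²w and 3=w.
G4: fails — uR²v but no t with vR²t and u=t.

G2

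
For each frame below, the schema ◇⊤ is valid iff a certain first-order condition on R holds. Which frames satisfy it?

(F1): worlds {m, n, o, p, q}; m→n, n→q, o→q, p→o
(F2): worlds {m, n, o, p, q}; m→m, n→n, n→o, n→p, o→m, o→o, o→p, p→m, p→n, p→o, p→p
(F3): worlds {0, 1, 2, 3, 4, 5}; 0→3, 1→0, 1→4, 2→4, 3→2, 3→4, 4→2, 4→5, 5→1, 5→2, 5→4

(F3)

This is the axiom for seriality; its first-order frame correspondent is ∀x ∃y Rxy.
(F1): fails — world q has no successor.
(F2): fails — world q has no successor.
(F3): condition met.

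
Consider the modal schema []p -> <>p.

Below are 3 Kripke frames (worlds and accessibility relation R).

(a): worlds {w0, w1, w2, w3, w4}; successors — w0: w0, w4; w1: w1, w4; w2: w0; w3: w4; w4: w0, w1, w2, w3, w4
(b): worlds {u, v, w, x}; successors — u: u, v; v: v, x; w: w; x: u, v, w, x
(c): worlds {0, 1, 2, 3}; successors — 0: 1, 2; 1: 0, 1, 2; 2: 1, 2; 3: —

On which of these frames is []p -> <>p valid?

Frame correspondent (Sahlqvist): forall x exists y Rxy — i.e. seriality.
(a): condition met.
(b): condition met.
(c): fails — world 3 has no successor.
Valid on: (a), (b).

(a), (b)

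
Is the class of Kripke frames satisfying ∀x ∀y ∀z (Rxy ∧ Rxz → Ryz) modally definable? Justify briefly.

This is a Sahlqvist condition; the 5 axiom ◇p → □◇p defines it.

Yes, by ◇p → □◇p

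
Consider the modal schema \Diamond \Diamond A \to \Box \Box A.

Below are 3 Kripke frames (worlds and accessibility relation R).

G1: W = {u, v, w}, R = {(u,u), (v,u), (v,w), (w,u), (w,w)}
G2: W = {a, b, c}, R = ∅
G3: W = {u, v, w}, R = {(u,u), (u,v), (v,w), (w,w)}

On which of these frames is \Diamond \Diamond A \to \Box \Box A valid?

The schema corresponds to a generalized confluence (Geach) condition: \forall x \forall y \forall z ((x R^2 y \wedge x R^2 z) \to \exists w (y = w \wedge z = w)).
G1: fails — vR²u, vR²w but u ≠ w.
G2: condition met.
G3: fails — uR²u, uR²v but u ≠ v.

G2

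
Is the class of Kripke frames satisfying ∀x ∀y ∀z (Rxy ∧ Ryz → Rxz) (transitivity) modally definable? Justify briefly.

This is a Sahlqvist condition; the 4 axiom □q → □□q defines it.
Suppose □q→□□q is valid. Take Rxy, Ryz and set V(q)={w : Rxw}. Then □q at x, so □□q at x, so □q at y, so q at z, i.e. Rxz.

Yes — defined by □q → □□q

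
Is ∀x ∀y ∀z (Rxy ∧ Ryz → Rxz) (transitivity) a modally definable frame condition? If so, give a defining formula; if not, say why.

This is a Sahlqvist condition; the 4 axiom □r → □□r defines it.
Suppose □r→□□r is valid. Take Rxy, Ryz and set V(r)={w : Rxw}. Then □r at x, so □□r at x, so □r at y, so r at z, i.e. Rxz.

Yes — defined by □r → □□r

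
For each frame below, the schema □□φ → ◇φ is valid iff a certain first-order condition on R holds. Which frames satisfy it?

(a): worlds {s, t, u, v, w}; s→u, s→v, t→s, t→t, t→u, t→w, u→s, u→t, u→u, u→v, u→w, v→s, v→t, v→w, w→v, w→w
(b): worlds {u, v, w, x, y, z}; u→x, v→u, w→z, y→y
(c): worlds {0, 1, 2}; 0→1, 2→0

This is the axiom for a generalized confluence (Geach) condition; its first-order frame correspondent is ∀x ∃w (xR²w ∧ xRw).
(a): ✓.
(b): fails — at u but no t with uR²t and uRt.
(c): fails — at 0 but no w with 0R²w and 0Rw.
Valid on: (a).

(a)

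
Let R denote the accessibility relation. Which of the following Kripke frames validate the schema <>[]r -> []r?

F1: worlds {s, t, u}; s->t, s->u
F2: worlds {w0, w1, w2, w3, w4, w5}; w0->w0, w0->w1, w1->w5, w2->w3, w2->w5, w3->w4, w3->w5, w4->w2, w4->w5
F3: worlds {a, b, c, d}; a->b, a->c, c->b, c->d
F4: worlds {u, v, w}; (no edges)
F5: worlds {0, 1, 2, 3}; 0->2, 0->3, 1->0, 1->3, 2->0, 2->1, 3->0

This is the axiom for the Euclidean property; its first-order frame correspondent is forall x forall y forall z (Rxy & Rxz -> Ryz).
F1: fails — Rsu and Rsu but not Ruu.
F2: fails — Rw0w1 and Rw0w1 but not Rw1w1.
F3: fails — Rac and Rac but not Rcc.
F4: condition met.
F5: fails — R02 and R02 but not R22.

F4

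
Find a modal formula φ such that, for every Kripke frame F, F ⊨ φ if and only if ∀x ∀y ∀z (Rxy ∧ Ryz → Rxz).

□p → □□p

A defining formula is □p → □□p (the 4 axiom).
Suppose □p→□□p is valid. Take Rxy, Ryz and set V(p)={w : Rxw}. Then □p at x, so □□p at x, so □p at y, so p at z, i.e. Rxz.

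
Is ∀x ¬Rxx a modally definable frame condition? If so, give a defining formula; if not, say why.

Not modally definable

If a class were modally definable it would be closed under surjective bounded morphisms (Goldblatt–Thomason).
The 4-cycle (worlds a,b,c,d with a→b→c→d→a) is irreflexive, and the map sending every world to a single reflexive point • is a surjective bounded morphism (forth: every edge maps to (•,•); back: every world has a successor). So any modal formula valid on the 4-cycle is also valid on the reflexive point, which is not irreflexive.
So the class is not modally definable.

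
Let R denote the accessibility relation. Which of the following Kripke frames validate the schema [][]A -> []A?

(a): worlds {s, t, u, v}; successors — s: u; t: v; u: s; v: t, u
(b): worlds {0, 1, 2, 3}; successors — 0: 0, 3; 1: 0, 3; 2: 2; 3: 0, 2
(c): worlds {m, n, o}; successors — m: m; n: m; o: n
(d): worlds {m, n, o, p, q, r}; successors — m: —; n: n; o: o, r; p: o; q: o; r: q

(b)

This is the axiom for density; its first-order frame correspondent is forall x forall y (Rxy -> exists z (Rxz & Rzy)).
(a): fails — Rtv but no z with Rtz and Rzv.
(b): ✓.
(c): fails — Ron but no z with Roz and Rzn.
(d): fails — Rrq but no z with Rrz and Rzq.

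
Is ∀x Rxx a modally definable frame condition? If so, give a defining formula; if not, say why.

Yes, by □p → p

Yes: it is reflexivity, defined by the T schema □p → p.
Suppose □p→p is valid. At any x set V(p)={w : Rxw}. Then □p holds at x, so p holds at x, i.e. Rxx.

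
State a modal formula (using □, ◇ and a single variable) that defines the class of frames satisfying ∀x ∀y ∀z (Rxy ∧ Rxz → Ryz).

◇s → □◇s

A defining formula is ◇s → □◇s (the 5 axiom).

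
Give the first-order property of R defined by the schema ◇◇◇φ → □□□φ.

This is a Sahlqvist (Geach-type) schema ◇^3□^0φ → □^3◇^0φ.
First-order correspondent: ∀x ∀y ∀z ((xR³y ∧ xR³z) → ∃w (y = w ∧ z = w)).

∀x ∀y ∀z ((xR³y ∧ xR³z) → ∃w (y = w ∧ z = w))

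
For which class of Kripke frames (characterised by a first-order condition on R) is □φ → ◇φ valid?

Suppose □φ→◇φ is valid. At any x set V(φ)=W. Then □φ at x, so ◇φ at x, so x has a successor.

seriality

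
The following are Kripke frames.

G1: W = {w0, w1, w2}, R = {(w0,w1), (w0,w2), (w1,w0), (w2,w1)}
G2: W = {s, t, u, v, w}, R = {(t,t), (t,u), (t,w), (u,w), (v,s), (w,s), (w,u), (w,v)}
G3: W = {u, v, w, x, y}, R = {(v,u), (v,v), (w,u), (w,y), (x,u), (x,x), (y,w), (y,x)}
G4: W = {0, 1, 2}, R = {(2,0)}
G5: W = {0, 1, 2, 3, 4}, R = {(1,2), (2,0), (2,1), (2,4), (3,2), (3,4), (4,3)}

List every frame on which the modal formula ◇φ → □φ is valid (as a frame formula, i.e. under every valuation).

This is the axiom for partial functionality; its first-order frame correspondent is ∀x ∀y ∀z (Rxy ∧ Rxz → y = z).
G1: fails — w0 sees both w1 and w2.
G2: fails — t sees both t and u.
G3: fails — v sees both u and v.
G4: holds.
G5: fails — 2 sees both 0 and 1.
Valid on: G4.

G4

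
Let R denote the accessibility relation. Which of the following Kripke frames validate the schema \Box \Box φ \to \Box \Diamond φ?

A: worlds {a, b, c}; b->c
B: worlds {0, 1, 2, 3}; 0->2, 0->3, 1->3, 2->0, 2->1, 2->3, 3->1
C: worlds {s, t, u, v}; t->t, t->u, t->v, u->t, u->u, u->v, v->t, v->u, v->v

B, C

The schema corresponds to a generalized confluence (Geach) condition: \forall x \forall z (xRz \to \exists w (x R^2 w \wedge zRw)).
A: fails — bRc but no w with bR²w and cRw.
B: satisfies the condition.
C: satisfies the condition.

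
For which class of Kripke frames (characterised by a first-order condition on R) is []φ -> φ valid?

Suppose □φ→φ is valid. At any x set V(φ)={w : Rxw}. Then □φ holds at x, so φ holds at x, i.e. Rxx.
Conversely, on a frame with reflexivity the schema holds at every world under every valuation.
Frame condition: forall x Rxx.

reflexivity: forall x Rxx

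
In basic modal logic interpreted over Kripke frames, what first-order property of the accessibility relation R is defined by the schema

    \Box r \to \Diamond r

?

seriality: \forall x \exists y Rxy

This is the D axiom.
It corresponds to seriality: \forall x \exists y Rxy.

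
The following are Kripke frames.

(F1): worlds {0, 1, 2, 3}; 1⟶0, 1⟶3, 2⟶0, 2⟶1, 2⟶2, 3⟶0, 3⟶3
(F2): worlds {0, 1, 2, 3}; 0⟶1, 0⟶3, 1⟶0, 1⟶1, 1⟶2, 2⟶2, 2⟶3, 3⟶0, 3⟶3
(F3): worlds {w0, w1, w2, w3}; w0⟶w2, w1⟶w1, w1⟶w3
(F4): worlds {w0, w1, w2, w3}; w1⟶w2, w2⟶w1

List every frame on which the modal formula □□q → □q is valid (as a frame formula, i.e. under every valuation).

(F1), (F2)

This is the axiom for density; its first-order frame correspondent is ∀x ∀y (Rxy → ∃z (Rxz ∧ Rzy)).
(F1): satisfies the condition.
(F2): satisfies the condition.
(F3): fails — Rw0w2 but no z with Rw0z and Rzw2.
(F4): fails — Rw1w2 but no z with Rw1z and Rzw2.
Valid on: (F1), (F2).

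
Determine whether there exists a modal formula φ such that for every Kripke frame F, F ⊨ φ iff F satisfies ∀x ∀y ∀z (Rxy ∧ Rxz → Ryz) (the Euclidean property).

Yes — defined by ◇p → □◇p

The condition is the Euclidean property. A defining modal formula is ◇p → □◇p.
Suppose ◇p→□◇p is valid. Take Rxy, Rxz and set V(p)={y}. Then ◇p at x, so □◇p at x, so ◇p at z, so some w with Rzw has p; w=y, i.e. Rzy. By symmetry of the argument, Ryz.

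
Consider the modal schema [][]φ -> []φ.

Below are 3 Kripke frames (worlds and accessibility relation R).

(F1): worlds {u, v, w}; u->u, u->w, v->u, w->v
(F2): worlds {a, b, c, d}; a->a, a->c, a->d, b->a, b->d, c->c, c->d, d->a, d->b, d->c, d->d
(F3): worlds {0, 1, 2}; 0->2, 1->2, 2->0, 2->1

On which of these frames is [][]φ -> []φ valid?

(F2)

This is the axiom for density; its first-order frame correspondent is forall x forall y (Rxy -> exists z (Rxz & Rzy)).
(F1): fails — Rwv but no z with Rwz and Rzv.
(F2): condition met.
(F3): fails — R12 but no z with R1z and Rz2.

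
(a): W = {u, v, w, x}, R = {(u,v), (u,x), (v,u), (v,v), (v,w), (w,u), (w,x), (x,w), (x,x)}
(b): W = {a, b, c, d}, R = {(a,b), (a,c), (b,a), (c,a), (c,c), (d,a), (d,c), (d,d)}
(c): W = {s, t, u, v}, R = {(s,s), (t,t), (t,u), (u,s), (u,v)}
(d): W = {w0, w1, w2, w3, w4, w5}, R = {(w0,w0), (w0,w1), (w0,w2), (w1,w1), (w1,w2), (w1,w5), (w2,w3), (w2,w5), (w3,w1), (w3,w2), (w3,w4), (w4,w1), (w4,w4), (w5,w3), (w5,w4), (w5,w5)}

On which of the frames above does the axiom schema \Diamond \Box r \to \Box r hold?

none

This is the axiom for the Euclidean property; its first-order frame correspondent is \forall x \forall y \forall z (Rxy \wedge Rxz \to Ryz).
(a): fails — Ruv and Rux but not Rvx.
(b): fails — Rab and Rab but not Rbb.
(c): fails — Rtu and Rtt but not Rut.
(d): fails — Rw0w1 and Rw0w0 but not Rw1w0.
Valid on no frame.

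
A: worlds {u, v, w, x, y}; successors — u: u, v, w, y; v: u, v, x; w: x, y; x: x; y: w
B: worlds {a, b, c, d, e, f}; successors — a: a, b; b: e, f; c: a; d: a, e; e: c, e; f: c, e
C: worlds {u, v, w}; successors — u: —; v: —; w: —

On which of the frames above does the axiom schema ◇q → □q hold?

The schema corresponds to partial functionality: ∀x ∀y ∀z (Rxy ∧ Rxz → y = z).
A: fails — u sees both u and v.
B: fails — a sees both a and b.
C: satisfies the condition.

C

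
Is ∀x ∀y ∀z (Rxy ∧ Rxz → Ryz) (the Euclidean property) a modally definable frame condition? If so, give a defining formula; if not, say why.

Definable; ◇q → □◇q defines it

This is a Sahlqvist condition; the 5 axiom ◇q → □◇q defines it.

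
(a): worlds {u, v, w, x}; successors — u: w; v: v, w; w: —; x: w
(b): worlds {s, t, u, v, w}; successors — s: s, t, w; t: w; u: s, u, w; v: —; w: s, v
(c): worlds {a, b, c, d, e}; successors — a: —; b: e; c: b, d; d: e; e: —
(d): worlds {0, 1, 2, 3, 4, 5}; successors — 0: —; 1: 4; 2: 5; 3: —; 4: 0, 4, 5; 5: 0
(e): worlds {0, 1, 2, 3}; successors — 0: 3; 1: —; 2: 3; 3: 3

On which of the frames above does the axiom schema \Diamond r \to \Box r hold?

(e)

The schema corresponds to partial functionality: \forall x \forall y \forall z (Rxy \wedge Rxz \to y = z).
(a): fails — v sees both v and w.
(b): fails — s sees both s and t.
(c): fails — c sees both b and d.
(d): fails — 4 sees both 0 and 4.
(e): condition met.
Valid on: (e).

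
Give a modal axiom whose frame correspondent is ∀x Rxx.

The condition is reflexivity. The T schema □s → s defines it.

□s → s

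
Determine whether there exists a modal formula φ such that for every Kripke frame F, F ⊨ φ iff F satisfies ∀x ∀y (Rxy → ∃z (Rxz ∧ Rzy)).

This is a Sahlqvist condition; the C4 axiom □□q → □q defines it.
Suppose □□q→□q is valid. Take Rxy and set V(q)={w : xR²w}. Then □□q at x, so □q at x, so q at y, i.e. ∃z(Rxz∧Rzy).

Yes, by □□q → □q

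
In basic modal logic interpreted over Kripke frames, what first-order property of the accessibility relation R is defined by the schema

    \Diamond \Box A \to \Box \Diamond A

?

convergence: \forall x \forall y \forall z (Rxy \wedge Rxz \to \exists w (Ryw \wedge Rzw))

This is the .2 axiom.
It corresponds to convergence: \forall x \forall y \forall z (Rxy \wedge Rxz \to \exists w (Ryw \wedge Rzw)).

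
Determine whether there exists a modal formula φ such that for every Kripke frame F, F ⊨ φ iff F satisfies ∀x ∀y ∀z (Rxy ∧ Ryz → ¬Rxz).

Not modally definable

Any modally definable frame class is closed under surjective bounded morphisms.
The 3-cycle (worlds w0,w1,w2 with w0→w1→w2→w0) is intransitive. Mapping every world to a single reflexive point • is a surjective bounded morphism; the reflexive point is not intransitive (R••∧R•• but R••).
So the class is not modally definable.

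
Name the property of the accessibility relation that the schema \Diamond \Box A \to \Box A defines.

Equivalently (dual form): ◇A → □◇A.
Suppose ◇A→□◇A is valid. Take Rxy, Rxz and set V(A)={y}. Then ◇A at x, so □◇A at x, so ◇A at z, so some w with Rzw has A; w=y, i.e. Rzy. By symmetry of the argument, Ryz.

The Euclidean property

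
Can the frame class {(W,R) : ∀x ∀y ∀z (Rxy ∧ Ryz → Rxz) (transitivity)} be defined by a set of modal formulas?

Yes: it is transitivity, defined by the 4 schema □q → □□q.

Yes — defined by □q → □□q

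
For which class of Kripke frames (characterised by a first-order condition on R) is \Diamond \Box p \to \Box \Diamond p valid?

convergence: \forall x \forall y \forall z (Rxy \wedge Rxz \to \exists w (Ryw \wedge Rzw))

Suppose ◇□p→□◇p is valid. Take Rxy, Rxz and set V(p)={w : Ryw}. Then □p at y so ◇□p at x, so □◇p at x, so ◇p at z, giving w with Rzw and Ryw.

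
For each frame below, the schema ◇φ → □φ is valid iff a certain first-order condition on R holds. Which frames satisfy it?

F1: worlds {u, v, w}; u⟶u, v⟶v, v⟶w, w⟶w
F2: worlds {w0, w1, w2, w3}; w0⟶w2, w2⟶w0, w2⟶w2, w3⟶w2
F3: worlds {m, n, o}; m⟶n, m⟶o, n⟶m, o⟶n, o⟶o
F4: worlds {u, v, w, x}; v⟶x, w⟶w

Frame correspondent (Sahlqvist): ∀x ∀y ∀z (Rxy ∧ Rxz → y = z) — i.e. partial functionality.
F1: fails — v sees both v and w.
F2: fails — w2 sees both w0 and w2.
F3: fails — m sees both n and o.
F4: holds.

F4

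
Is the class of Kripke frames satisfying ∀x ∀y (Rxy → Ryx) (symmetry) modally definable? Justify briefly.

Yes: it is symmetry, defined by the B schema q → □◇q.
Suppose q→□◇q is valid. Take Rxy and set V(q)={x}. Then q at x, so □◇q at x, so ◇q at y, so some z with Ryz has q; z=x, i.e. Ryx.

Yes, by q → □◇q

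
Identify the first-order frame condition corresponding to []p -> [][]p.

transitivity: forall x forall y forall z (Rxy & Ryz -> Rxz)

Suppose □p→□□p is valid. Take Rxy, Ryz and set V(p)={w : Rxw}. Then □p at x, so □□p at x, so □p at y, so p at z, i.e. Rxz.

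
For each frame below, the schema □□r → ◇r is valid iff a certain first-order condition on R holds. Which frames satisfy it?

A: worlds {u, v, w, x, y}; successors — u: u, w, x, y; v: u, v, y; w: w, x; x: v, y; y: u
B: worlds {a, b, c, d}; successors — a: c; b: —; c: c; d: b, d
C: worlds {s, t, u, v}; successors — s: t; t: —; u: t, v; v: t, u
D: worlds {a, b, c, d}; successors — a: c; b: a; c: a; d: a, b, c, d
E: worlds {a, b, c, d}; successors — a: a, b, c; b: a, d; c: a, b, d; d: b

This is the axiom for a generalized confluence (Geach) condition; its first-order frame correspondent is ∀x ∃w (xR²w ∧ xRw).
A: ✓.
B: fails — at b but no w with bR²w and bRw.
C: fails — at s but no w with sR²w and sRw.
D: fails — at a but no w with aR²w and aRw.
E: fails — at d but no w with dR²w and dRw.

A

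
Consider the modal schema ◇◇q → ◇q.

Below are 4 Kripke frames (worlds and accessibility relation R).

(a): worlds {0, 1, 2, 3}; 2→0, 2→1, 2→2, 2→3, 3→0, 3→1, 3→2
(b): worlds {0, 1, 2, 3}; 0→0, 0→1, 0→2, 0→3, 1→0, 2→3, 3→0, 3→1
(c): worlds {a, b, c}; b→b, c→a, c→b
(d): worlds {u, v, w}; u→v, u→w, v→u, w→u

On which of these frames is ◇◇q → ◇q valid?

Frame correspondent (Sahlqvist): ∀x ∀y ∀z (Rxy ∧ Ryz → Rxz) — i.e. transitivity.
(a): fails — R32 and R23 but not R33.
(b): fails — R10 and R02 but not R12.
(c): condition met.
(d): fails — Ruv and Rvu but not Ruu.

(c)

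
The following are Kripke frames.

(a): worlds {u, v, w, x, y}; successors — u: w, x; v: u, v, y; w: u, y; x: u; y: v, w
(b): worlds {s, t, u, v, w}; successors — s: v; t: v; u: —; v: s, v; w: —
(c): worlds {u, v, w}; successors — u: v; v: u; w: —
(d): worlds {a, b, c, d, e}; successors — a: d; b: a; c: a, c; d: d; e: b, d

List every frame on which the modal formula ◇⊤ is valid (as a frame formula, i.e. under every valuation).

(a), (d)

Frame correspondent (Sahlqvist): ∀x ∃y Rxy — i.e. seriality.
(a): holds.
(b): fails — world u has no successor.
(c): fails — world w has no successor.
(d): holds.
Valid on: (a), (d).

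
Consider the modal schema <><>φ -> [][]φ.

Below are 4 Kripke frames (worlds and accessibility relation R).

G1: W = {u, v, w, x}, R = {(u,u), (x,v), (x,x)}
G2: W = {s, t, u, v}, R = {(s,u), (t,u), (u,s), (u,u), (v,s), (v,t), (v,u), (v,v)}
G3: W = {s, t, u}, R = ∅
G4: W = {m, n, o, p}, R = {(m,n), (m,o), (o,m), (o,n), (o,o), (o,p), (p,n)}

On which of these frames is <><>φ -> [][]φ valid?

The schema corresponds to a generalized confluence (Geach) condition: forall x forall y forall z ((x R^2 y & x R^2 z) -> exists w (y = w & z = w)).
G1: fails — xR²v, xR²x but v ≠ x.
G2: fails — sR²s, sR²u but s ≠ u.
G3: holds.
G4: fails — mR²m, mR²n but m ≠ n.
Valid on: G3.

G3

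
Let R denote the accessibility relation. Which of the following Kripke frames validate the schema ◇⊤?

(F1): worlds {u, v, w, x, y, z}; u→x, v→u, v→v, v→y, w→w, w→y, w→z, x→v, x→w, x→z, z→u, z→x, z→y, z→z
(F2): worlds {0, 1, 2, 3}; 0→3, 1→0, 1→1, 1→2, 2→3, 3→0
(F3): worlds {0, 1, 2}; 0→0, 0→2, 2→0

Frame correspondent (Sahlqvist): ∀x ∃y Rxy — i.e. seriality.
(F1): fails — world y has no successor.
(F2): holds.
(F3): fails — world 1 has no successor.
Valid on: (F2).

(F2)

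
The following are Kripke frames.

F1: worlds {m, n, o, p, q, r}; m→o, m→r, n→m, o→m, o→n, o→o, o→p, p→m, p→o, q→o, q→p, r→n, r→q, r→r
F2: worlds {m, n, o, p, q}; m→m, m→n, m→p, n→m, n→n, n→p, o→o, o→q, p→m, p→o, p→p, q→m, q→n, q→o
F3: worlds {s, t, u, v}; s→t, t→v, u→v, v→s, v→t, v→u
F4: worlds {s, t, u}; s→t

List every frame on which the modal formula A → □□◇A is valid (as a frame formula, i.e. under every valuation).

F4

Frame correspondent (Sahlqvist): ∀x ∀z (xR²z → ∃w (x = w ∧ zRw)) — i.e. a generalized confluence (Geach) condition.
F1: fails — mR²m but no w with m=w and mRw.
F2: fails — mR²o but no w with m=w and oRw.
F3: fails — tR²t but no w with t=w and tRw.
F4: ✓.
Valid on: F4.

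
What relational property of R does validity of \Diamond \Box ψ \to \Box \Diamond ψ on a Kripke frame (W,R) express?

convergence

Suppose ◇□ψ→□◇ψ is valid. Take Rxy, Rxz and set V(ψ)={w : Ryw}. Then □ψ at y so ◇□ψ at x, so □◇ψ at x, so ◇ψ at z, giving w with Rzw and Ryw.
Conversely, any frame satisfying \forall x \forall y \forall z (Rxy \wedge Rxz \to \exists w (Ryw \wedge Rzw)) validates the schema.
Frame condition: \forall x \forall y \forall z (Rxy \wedge Rxz \to \exists w (Ryw \wedge Rzw)).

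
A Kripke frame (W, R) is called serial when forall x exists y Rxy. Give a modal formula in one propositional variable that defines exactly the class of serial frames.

This is seriality; the standard corresponding axiom is D: □q → ◇q.
Suppose □q→◇q is valid. At any x set V(q)=W. Then □q at x, so ◇q at x, so x has a successor.

□q → ◇q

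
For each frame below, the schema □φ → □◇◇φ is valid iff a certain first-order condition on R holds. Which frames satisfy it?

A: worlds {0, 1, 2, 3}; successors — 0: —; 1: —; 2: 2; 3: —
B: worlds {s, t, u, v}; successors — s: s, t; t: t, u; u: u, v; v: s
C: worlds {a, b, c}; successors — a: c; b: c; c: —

A

Frame correspondent (Sahlqvist): ∀x ∀z (xRz → ∃w (xRw ∧ zR²w)) — i.e. a generalized confluence (Geach) condition.
A: ✓.
B: fails — uRv but no w with uRw and vR²w.
C: fails — aRc but no w with aRw and cR²w.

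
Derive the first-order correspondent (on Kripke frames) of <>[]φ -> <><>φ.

This is a Sahlqvist (Geach-type) schema ◇^1□^1φ → □^0◇^2φ.
First-order correspondent: forall x forall y (xRy -> exists w (yRw & x R^2 w)).

forall x forall y (xRy -> exists w (yRw & x R^2 w))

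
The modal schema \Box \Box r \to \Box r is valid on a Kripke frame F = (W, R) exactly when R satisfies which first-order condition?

density: \forall x \forall y (Rxy \to \exists z (Rxz \wedge Rzy))

This is the C4 axiom.
It corresponds to density: \forall x \forall y (Rxy \to \exists z (Rxz \wedge Rzy)).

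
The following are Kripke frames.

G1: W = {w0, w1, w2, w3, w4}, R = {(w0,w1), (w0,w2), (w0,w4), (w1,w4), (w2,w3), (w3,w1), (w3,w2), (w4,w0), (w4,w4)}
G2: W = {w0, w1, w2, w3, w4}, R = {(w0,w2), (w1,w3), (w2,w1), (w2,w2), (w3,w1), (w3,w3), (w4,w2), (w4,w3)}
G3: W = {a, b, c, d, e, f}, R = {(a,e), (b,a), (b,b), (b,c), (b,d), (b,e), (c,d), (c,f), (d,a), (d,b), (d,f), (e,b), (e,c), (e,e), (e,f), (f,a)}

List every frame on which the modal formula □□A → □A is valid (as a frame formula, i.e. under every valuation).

Frame correspondent (Sahlqvist): ∀x ∀y (Rxy → ∃z (Rxz ∧ Rzy)) — i.e. density.
G1: fails — Rw3w1 but no z with Rw3z and Rzw1.
G2: condition met.
G3: fails — Rcd but no z with Rcz and Rzd.

G2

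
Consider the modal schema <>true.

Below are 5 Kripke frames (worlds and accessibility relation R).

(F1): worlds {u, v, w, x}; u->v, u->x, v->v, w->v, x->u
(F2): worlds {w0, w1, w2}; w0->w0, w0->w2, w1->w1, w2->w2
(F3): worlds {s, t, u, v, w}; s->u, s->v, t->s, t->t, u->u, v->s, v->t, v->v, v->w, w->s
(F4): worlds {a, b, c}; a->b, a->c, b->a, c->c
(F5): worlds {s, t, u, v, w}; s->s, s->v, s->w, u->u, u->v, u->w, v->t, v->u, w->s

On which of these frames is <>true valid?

This is the axiom for seriality; its first-order frame correspondent is forall x exists y Rxy.
(F1): condition met.
(F2): condition met.
(F3): condition met.
(F4): condition met.
(F5): fails — world t has no successor.

(F1), (F2), (F3), (F4)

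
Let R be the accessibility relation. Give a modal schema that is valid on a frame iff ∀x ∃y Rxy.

The condition is seriality. The D schema □s → ◇s defines it.
Suppose □s→◇s is valid. At any x set V(s)=W. Then □s at x, so ◇s at x, so x has a successor.

□s → ◇s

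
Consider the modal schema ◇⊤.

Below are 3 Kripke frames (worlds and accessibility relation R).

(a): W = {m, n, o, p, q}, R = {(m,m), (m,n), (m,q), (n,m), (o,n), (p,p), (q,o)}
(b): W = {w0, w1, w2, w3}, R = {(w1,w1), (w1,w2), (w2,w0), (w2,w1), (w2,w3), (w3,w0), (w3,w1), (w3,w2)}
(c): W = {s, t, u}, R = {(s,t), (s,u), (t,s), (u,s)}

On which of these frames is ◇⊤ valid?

(a), (c)

This is the axiom for seriality; its first-order frame correspondent is ∀x ∃y Rxy.
(a): satisfies the condition.
(b): fails — world w0 has no successor.
(c): satisfies the condition.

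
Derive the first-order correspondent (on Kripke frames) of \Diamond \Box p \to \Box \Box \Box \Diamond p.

This is a Sahlqvist (Geach-type) schema ◇^1□^1p → □^3◇^1p.
Minimal-valuation argument: fix x; take any y with xR^1y and any z with xR^3z. Set V(p) to the set of worlds R-reachable from y in exactly 1 step. Then □^1p holds at y, so the antecedent holds at x; validity forces ◇^1p at z, giving a w with zR^1w and yR^1w.
First-order correspondent: \forall x \forall y \forall z ((xRy \wedge x R^3 z) \to \exists w (yRw \wedge zRw)).

\forall x \forall y \forall z ((xRy \wedge x R^3 z) \to \exists w (yRw \wedge zRw))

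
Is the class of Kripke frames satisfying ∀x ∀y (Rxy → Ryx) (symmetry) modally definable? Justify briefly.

Yes — defined by p → □◇p

The condition is symmetry. A defining modal formula is p → □◇p.
Suppose p→□◇p is valid. Take Rxy and set V(p)={x}. Then p at x, so □◇p at x, so ◇p at y, so some z with Ryz has p; z=x, i.e. Ryx.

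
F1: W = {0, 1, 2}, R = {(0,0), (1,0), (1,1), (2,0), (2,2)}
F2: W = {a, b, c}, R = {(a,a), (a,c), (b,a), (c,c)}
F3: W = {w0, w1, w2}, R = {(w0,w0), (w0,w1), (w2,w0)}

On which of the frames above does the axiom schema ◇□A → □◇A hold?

This is the axiom for convergence; its first-order frame correspondent is ∀x ∀y ∀z (Rxy ∧ Rxz → ∃w (Ryw ∧ Rzw)).
F1: satisfies the condition.
F2: satisfies the condition.
F3: fails — Rw0w1 and Rw0w1 but w1 and w1 have no common successor.
Valid on: F1, F2.

F1, F2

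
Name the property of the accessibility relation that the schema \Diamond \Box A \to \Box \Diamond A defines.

convergence: \forall x \forall y \forall z (Rxy \wedge Rxz \to \exists w (Ryw \wedge Rzw))

Suppose ◇□A→□◇A is valid. Take Rxy, Rxz and set V(A)={w : Ryw}. Then □A at y so ◇□A at x, so □◇A at x, so ◇A at z, giving w with Rzw and Ryw.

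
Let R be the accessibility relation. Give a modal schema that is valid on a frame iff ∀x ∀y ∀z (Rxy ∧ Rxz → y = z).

◇ψ → □ψ

A defining formula is ◇ψ → □ψ (the CD axiom).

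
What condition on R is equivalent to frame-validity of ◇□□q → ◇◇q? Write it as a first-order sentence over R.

This is a Sahlqvist (Geach-type) schema ◇^1□^2q → □^0◇^2q.
First-order correspondent: ∀x ∀y (xRy → ∃w (yR²w ∧ xR²w)).

∀x ∀y (xRy → ∃w (yR²w ∧ xR²w))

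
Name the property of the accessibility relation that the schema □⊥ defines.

□⊥ is valid iff no world has any successor (otherwise □⊥ fails at any world with one).
Conversely, on a frame with emptiness of R the schema holds at every world under every valuation.
So the correspondent is emptiness of R.

emptiness of R: ∀x ∀y ¬Rxy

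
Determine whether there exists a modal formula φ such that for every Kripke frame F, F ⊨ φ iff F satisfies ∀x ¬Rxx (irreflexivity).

No

If a class were modally definable it would be closed under surjective bounded morphisms (Goldblatt–Thomason).
The 4-cycle (worlds s,t,u,v with s→t→u→v→s) is irreflexive, and the map sending every world to a single reflexive point • is a surjective bounded morphism (forth: every edge maps to (•,•); back: every world has a successor). So any modal formula valid on the 4-cycle is also valid on the reflexive point, which is not irreflexive.
So no modal formula (or set of formulas) defines exactly the irreflexive frames.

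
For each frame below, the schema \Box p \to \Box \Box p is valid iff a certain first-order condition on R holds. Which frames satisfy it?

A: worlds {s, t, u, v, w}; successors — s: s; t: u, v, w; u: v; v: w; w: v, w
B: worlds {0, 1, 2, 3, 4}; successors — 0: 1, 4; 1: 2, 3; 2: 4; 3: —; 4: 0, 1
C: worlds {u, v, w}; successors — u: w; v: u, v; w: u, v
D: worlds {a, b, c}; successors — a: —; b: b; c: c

Frame correspondent (Sahlqvist): \forall x \forall y \forall z (Rxy \wedge Ryz \to Rxz) — i.e. transitivity.
A: fails — Ruv and Rvw but not Ruw.
B: fails — R12 and R24 but not R14.
C: fails — Ruw and Rwu but not Ruu.
D: satisfies the condition.

D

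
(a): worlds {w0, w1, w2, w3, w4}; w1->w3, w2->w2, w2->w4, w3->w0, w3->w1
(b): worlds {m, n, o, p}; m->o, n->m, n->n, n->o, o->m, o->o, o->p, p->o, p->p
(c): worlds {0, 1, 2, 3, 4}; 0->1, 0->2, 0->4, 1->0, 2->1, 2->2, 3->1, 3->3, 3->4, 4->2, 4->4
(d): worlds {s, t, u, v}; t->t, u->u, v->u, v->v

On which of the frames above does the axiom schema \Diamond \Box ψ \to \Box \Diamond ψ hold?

(b), (d)

Frame correspondent (Sahlqvist): \forall x \forall y \forall z (Rxy \wedge Rxz \to \exists w (Ryw \wedge Rzw)) — i.e. convergence.
(a): fails — Rw2w4 and Rw2w4 but w4 and w4 have no common successor.
(b): condition met.
(c): fails — R02 and R01 but 2 and 1 have no common successor.
(d): condition met.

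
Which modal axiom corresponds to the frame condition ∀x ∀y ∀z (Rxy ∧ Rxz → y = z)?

◇q → □q

This is partial functionality; the standard corresponding axiom is CD: ◇q → □q.
Suppose ◇q→□q is valid. Take Rxy, Rxz and set V(q)={y}. Then ◇q at x, so □q at x, so q at z, i.e. z=y.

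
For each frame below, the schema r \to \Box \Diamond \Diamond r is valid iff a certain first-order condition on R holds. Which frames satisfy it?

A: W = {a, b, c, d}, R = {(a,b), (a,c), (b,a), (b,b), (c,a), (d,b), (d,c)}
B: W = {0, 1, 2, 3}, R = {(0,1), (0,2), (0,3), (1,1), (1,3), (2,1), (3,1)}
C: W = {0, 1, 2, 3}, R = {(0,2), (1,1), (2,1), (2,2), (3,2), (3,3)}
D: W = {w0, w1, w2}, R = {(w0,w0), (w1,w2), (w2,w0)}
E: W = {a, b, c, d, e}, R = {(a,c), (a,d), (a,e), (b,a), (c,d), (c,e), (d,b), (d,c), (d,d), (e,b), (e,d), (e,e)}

Frame correspondent (Sahlqvist): \forall x \forall z (xRz \to \exists w (x = w \wedge z R^2 w)) — i.e. a generalized confluence (Geach) condition.
A: fails — aRc but no w with a=w and cR²w.
B: fails — 0R1 but no w with 0=w and 1R²w.
C: fails — 0R2 but no w with 0=w and 2R²w.
D: fails — w1Rw2 but no w with w1=w and w2R²w.
E: fails — aRc but no w with a=w and cR²w.

none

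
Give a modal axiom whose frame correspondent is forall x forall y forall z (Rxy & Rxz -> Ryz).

The condition is the Euclidean property. The 5 schema ◇q → □◇q defines it.

◇q → □◇q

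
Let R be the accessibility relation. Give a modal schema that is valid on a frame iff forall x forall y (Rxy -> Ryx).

ψ → □◇ψ

This is symmetry; the standard corresponding axiom is B: ψ → □◇ψ.
Suppose ψ→□◇ψ is valid. Take Rxy and set V(ψ)={x}. Then ψ at x, so □◇ψ at x, so ◇ψ at y, so some z with Ryz has ψ; z=x, i.e. Ryx.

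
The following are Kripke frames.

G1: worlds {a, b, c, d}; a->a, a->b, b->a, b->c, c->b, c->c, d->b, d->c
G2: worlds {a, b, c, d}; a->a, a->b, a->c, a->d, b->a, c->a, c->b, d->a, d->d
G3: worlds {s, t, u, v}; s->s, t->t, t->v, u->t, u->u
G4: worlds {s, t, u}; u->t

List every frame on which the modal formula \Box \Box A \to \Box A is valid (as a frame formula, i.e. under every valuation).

G1, G2, G3

The schema corresponds to density: \forall x \forall y (Rxy \to \exists z (Rxz \wedge Rzy)).
G1: satisfies the condition.
G2: satisfies the condition.
G3: satisfies the condition.
G4: fails — Rut but no z with Ruz and Rzt.
Valid on: G1, G2, G3.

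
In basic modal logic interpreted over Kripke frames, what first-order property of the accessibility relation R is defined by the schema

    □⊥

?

emptiness of R

□⊥ is valid iff no world has any successor (otherwise □⊥ fails at any world with one).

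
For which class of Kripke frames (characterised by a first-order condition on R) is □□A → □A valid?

Suppose □□A→□A is valid. Take Rxy and set V(A)={w : xR²w}. Then □□A at x, so □A at x, so A at y, i.e. ∃z(Rxz∧Rzy).
The converse is a direct semantic check.
Frame condition: ∀x ∀y (Rxy → ∃z (Rxz ∧ Rzy)).

density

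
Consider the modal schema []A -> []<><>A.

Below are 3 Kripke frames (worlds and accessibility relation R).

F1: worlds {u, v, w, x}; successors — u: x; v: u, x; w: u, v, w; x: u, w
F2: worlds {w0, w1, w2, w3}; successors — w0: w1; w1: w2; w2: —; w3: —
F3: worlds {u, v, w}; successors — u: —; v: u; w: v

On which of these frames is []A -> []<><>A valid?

This is the axiom for a generalized confluence (Geach) condition; its first-order frame correspondent is forall x forall z (xRz -> exists w (xRw & z R^2 w)).
F1: satisfies the condition.
F2: fails — w0Rw1 but no w with w0Rw and w1R²w.
F3: fails — vRu but no t with vRt and uR²t.
Valid on: F1.

F1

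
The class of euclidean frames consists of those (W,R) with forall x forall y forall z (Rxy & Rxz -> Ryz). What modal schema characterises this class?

◇r → □◇r

A defining formula is ◇r → □◇r (the 5 axiom).
Suppose ◇r→□◇r is valid. Take Rxy, Rxz and set V(r)={y}. Then ◇r at x, so □◇r at x, so ◇r at z, so some w with Rzw has r; w=y, i.e. Rzy. By symmetry of the argument, Ryz.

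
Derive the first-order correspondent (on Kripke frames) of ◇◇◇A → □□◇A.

This is a Sahlqvist (Geach-type) schema ◇^3□^0A → □^2◇^1A.
Minimal-valuation argument: fix x; take any y with xR^3y and any z with xR^2z. Set V(A) to the set of worlds R-reachable from y in exactly 0 steps. Then □^0A holds at y, so the antecedent holds at x; validity forces ◇^1A at z, giving a w with zR^1w and yR^0w.
First-order correspondent: ∀x ∀y ∀z ((xR³y ∧ xR²z) → ∃w (y = w ∧ zRw)).

∀x ∀y ∀z ((xR³y ∧ xR²z) → ∃w (y = w ∧ zRw))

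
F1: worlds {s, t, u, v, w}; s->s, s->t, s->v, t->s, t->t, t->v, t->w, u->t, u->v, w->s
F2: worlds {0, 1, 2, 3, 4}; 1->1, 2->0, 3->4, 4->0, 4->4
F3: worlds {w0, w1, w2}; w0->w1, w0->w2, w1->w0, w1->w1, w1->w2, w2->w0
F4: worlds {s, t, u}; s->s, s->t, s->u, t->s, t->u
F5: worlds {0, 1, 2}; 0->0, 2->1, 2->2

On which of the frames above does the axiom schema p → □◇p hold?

The schema corresponds to symmetry: ∀x ∀y (Rxy → Ryx).
F1: fails — Ruv but not Rvu.
F2: fails — R34 but not R43.
F3: fails — Rw1w2 but not Rw2w1.
F4: fails — Rtu but not Rut.
F5: fails — R21 but not R12.
Valid on no frame.

none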